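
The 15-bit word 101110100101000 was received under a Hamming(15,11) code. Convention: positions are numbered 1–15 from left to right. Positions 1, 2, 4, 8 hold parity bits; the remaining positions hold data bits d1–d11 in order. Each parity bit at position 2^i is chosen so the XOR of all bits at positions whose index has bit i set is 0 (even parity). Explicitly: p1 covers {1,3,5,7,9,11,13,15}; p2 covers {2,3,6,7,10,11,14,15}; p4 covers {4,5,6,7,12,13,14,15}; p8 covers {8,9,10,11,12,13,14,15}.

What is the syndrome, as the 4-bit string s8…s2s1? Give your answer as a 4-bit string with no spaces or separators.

s1 (pos 1,3,5,7,9,11,13,15): 1⊕1⊕1⊕1⊕0⊕0⊕0⊕0 = 0
s2 (pos 2,3,6,7,10,11,14,15): 0⊕1⊕0⊕1⊕1⊕0⊕0⊕0 = 1
s4 (pos 4,5,6,7,12,13,14,15): 1⊕1⊕0⊕1⊕1⊕0⊕0⊕0 = 0
s8 (pos 8,9,10,11,12,13,14,15): 0⊕0⊕1⊕0⊕1⊕0⊕0⊕0 = 0
Syndrome s8…s1 = 0010 → error at position 2.

0010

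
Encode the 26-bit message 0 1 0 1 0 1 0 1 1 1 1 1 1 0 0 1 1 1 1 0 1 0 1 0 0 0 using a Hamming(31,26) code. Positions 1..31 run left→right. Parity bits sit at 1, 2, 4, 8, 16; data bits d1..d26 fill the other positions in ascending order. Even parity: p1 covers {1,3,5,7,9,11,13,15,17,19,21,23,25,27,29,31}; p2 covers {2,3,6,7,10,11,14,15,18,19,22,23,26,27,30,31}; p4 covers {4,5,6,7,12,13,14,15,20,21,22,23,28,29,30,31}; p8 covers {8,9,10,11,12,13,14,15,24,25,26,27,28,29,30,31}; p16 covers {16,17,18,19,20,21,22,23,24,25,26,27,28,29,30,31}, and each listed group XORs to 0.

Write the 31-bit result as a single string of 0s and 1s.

1000101001011110110011110101000

Place data at non-parity positions: p1 p2 0 p4 1 0 1 p8 0 1 0 1 1 1 1 p16 1 1 0 0 1 1 1 1 0 1 0 1 0 0 0
p1 (pos 1,3,5,7,9,11,13,15,17,19,21,23,25,27,29,31): XOR of data positions = 0⊕1⊕1⊕0⊕0⊕1⊕1⊕1⊕0⊕1⊕1⊕0⊕0⊕0⊕0 = 1
p2 (pos 2,3,6,7,10,11,14,15,18,19,22,23,26,27,30,31): XOR of data positions = 0⊕0⊕1⊕1⊕0⊕1⊕1⊕1⊕0⊕1⊕1⊕1⊕0⊕0⊕0 = 0
p4 (pos 4,5,6,7,12,13,14,15,20,21,22,23,28,29,30,31): XOR of data positions = 1⊕0⊕1⊕1⊕1⊕1⊕1⊕0⊕1⊕1⊕1⊕1⊕0⊕0⊕0 = 0
p8 (pos 8,9,10,11,12,13,14,15,24,25,26,27,28,29,30,31): XOR of data positions = 0⊕1⊕0⊕1⊕1⊕1⊕1⊕1⊕0⊕1⊕0⊕1⊕0⊕0⊕0 = 0
p16 (pos 16,17,18,19,20,21,22,23,24,25,26,27,28,29,30,31): XOR of data positions = 1⊕1⊕0⊕0⊕1⊕1⊕1⊕1⊕0⊕1⊕0⊕1⊕0⊕0⊕0 = 0
Codeword: 1000101001011110110011110101000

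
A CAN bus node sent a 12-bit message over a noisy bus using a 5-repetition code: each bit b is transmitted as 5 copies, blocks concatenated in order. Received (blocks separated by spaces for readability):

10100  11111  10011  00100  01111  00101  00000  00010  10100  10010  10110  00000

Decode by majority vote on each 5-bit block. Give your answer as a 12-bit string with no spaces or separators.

Block 1 (10100): 2 ones → 0
Block 2 (11111): 5 ones → 1
Block 3 (10011): 3 ones → 1
Block 4 (00100): 1 one → 0
Block 5 (01111): 4 ones → 1
Block 6 (00101): 2 ones → 0
Block 7 (00000): 0 ones → 0
Block 8 (00010): 1 one → 0
Block 9 (10100): 2 ones → 0
Block 10 (10010): 2 ones → 0
Block 11 (10110): 3 ones → 1
Block 12 (00000): 0 ones → 0

011010000010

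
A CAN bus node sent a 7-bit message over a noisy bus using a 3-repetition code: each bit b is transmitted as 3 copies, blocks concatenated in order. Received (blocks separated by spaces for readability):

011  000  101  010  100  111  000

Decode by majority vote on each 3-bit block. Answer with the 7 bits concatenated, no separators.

1010010

Block 1 (011): 2 ones → 1
Block 2 (000): 0 ones → 0
Block 3 (101): 2 ones → 1
Block 4 (010): 1 one → 0
Block 5 (100): 1 one → 0
Block 6 (111): 3 ones → 1
Block 7 (000): 0 ones → 0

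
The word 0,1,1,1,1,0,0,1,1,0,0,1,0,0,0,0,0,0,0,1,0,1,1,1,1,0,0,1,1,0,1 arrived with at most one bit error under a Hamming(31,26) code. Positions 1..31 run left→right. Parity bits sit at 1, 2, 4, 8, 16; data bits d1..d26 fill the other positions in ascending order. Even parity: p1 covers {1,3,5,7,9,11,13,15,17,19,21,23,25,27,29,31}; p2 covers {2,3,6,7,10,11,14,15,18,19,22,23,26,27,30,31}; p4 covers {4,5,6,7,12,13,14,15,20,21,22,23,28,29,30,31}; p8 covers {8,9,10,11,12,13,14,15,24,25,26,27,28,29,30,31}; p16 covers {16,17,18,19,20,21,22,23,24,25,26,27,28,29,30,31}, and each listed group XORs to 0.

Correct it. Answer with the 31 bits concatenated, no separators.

0111101110010000000101111001101

s1 (pos 1,3,5,7,9,11,13,15,17,19,21,23,25,27,29,31): 0⊕1⊕1⊕0⊕1⊕0⊕0⊕0⊕0⊕0⊕0⊕1⊕1⊕0⊕1⊕1 = 1
s2 (pos 2,3,6,7,10,11,14,15,18,19,22,23,26,27,30,31): 1⊕1⊕0⊕0⊕0⊕0⊕0⊕0⊕0⊕0⊕1⊕1⊕0⊕0⊕0⊕1 = 1
s4 (pos 4,5,6,7,12,13,14,15,20,21,22,23,28,29,30,31): 1⊕1⊕0⊕0⊕1⊕0⊕0⊕0⊕1⊕0⊕1⊕1⊕1⊕1⊕0⊕1 = 1
s8 (pos 8,9,10,11,12,13,14,15,24,25,26,27,28,29,30,31): 1⊕1⊕0⊕0⊕1⊕0⊕0⊕0⊕1⊕1⊕0⊕0⊕1⊕1⊕0⊕1 = 0
s16 (pos 16,17,18,19,20,21,22,23,24,25,26,27,28,29,30,31): 0⊕0⊕0⊕0⊕1⊕0⊕1⊕1⊕1⊕1⊕0⊕0⊕1⊕1⊕0⊕1 = 0
Syndrome s16…s1 = 00111 → error at position 7.
Flip position 7: 0111100110010000000101111001101 → 0111101110010000000101111001101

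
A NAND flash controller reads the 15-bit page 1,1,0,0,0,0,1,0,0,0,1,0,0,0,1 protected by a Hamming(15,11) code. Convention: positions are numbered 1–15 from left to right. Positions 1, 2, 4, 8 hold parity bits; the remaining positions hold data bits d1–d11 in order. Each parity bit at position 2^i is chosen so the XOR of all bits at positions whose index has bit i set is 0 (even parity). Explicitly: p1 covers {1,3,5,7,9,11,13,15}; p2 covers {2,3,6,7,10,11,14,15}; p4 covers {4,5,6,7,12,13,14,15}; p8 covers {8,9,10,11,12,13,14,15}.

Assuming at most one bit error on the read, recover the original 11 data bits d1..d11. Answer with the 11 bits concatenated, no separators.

s1 (pos 1,3,5,7,9,11,13,15): 1⊕0⊕0⊕1⊕0⊕1⊕0⊕1 = 0
s2 (pos 2,3,6,7,10,11,14,15): 1⊕0⊕0⊕1⊕0⊕1⊕0⊕1 = 0
s4 (pos 4,5,6,7,12,13,14,15): 0⊕0⊕0⊕1⊕0⊕0⊕0⊕1 = 0
s8 (pos 8,9,10,11,12,13,14,15): 0⊕0⊕0⊕1⊕0⊕0⊕0⊕1 = 0
Syndrome s8…s1 = 0000 → no error.
Read data bits from positions 3,5,6,7,9,10,11,12,13,14,15: 00010010001

00010010001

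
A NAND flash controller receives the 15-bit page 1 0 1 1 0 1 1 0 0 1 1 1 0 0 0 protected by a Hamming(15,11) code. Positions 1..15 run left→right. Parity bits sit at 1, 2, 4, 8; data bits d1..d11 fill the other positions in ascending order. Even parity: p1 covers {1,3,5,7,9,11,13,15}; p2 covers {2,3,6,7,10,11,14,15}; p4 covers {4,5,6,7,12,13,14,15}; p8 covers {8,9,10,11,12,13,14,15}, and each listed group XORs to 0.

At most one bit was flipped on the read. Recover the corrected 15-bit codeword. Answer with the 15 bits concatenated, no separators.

s1 (pos 1,3,5,7,9,11,13,15): 1⊕1⊕0⊕1⊕0⊕1⊕0⊕0 = 0
s2 (pos 2,3,6,7,10,11,14,15): 0⊕1⊕1⊕1⊕1⊕1⊕0⊕0 = 1
s4 (pos 4,5,6,7,12,13,14,15): 1⊕0⊕1⊕1⊕1⊕0⊕0⊕0 = 0
s8 (pos 8,9,10,11,12,13,14,15): 0⊕0⊕1⊕1⊕1⊕0⊕0⊕0 = 1
Syndrome s8…s1 = 1010 → error at position 10.
Flip position 10: 101101100111000 → 101101100011000

101101100011000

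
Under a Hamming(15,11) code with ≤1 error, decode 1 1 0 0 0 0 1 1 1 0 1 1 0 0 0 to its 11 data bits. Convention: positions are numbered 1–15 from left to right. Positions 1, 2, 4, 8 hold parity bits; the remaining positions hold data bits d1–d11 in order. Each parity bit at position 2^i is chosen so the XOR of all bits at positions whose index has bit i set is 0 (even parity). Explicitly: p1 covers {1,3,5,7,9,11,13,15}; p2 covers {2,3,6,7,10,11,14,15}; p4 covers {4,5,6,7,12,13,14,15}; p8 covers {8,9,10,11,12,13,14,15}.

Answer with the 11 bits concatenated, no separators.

00011011000

s1 (pos 1,3,5,7,9,11,13,15): 1⊕0⊕0⊕1⊕1⊕1⊕0⊕0 = 0
s2 (pos 2,3,6,7,10,11,14,15): 1⊕0⊕0⊕1⊕0⊕1⊕0⊕0 = 1
s4 (pos 4,5,6,7,12,13,14,15): 0⊕0⊕0⊕1⊕1⊕0⊕0⊕0 = 0
s8 (pos 8,9,10,11,12,13,14,15): 1⊕1⊕0⊕1⊕1⊕0⊕0⊕0 = 0
Syndrome s8…s1 = 0010 → error at position 2.
Flip position 2: 110000111011000 → 100000111011000
Read data bits from positions 3,5,6,7,9,10,11,12,13,14,15: 00011011000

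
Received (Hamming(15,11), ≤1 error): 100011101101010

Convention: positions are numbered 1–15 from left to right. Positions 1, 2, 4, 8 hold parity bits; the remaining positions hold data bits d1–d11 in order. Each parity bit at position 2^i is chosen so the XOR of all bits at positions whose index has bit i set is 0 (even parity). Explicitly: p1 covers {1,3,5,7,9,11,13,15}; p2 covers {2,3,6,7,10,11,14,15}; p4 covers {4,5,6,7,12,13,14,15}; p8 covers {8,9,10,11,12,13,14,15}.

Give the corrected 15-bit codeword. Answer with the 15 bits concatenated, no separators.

100111101101010

s1 (pos 1,3,5,7,9,11,13,15): 1⊕0⊕1⊕1⊕1⊕0⊕0⊕0 = 0
s2 (pos 2,3,6,7,10,11,14,15): 0⊕0⊕1⊕1⊕1⊕0⊕1⊕0 = 0
s4 (pos 4,5,6,7,12,13,14,15): 0⊕1⊕1⊕1⊕1⊕0⊕1⊕0 = 1
s8 (pos 8,9,10,11,12,13,14,15): 0⊕1⊕1⊕0⊕1⊕0⊕1⊕0 = 0
Syndrome s8…s1 = 0100 → error at position 4.
Flip position 4: 100011101101010 → 100111101101010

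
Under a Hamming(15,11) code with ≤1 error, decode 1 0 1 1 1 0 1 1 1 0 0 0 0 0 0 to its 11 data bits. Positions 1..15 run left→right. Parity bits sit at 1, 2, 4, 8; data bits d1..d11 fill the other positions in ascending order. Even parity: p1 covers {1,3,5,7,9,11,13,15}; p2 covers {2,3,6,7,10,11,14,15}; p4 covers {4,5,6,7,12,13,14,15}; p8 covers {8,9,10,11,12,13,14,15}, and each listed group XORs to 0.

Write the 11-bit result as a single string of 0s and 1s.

10011000000

s1 (pos 1,3,5,7,9,11,13,15): 1⊕1⊕1⊕1⊕1⊕0⊕0⊕0 = 1
s2 (pos 2,3,6,7,10,11,14,15): 0⊕1⊕0⊕1⊕0⊕0⊕0⊕0 = 0
s4 (pos 4,5,6,7,12,13,14,15): 1⊕1⊕0⊕1⊕0⊕0⊕0⊕0 = 1
s8 (pos 8,9,10,11,12,13,14,15): 1⊕1⊕0⊕0⊕0⊕0⊕0⊕0 = 0
Syndrome s8…s1 = 0101 → error at position 5.
Flip position 5: 101110111000000 → 101100111000000
Read data bits from positions 3,5,6,7,9,10,11,12,13,14,15: 10011000000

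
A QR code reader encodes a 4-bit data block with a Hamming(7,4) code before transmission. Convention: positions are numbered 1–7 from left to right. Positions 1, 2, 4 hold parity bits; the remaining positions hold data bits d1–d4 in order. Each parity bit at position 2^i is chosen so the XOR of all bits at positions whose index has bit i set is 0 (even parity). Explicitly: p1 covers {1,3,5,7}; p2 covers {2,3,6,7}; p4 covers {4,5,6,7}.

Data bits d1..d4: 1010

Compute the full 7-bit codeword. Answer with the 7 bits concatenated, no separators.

1011010

Place data at non-parity positions: p1 p2 1 p4 0 1 0
p1 (pos 1,3,5,7): XOR of data positions = 1⊕0⊕0 = 1
p2 (pos 2,3,6,7): XOR of data positions = 1⊕1⊕0 = 0
p4 (pos 4,5,6,7): XOR of data positions = 0⊕1⊕0 = 1
Codeword: 1011010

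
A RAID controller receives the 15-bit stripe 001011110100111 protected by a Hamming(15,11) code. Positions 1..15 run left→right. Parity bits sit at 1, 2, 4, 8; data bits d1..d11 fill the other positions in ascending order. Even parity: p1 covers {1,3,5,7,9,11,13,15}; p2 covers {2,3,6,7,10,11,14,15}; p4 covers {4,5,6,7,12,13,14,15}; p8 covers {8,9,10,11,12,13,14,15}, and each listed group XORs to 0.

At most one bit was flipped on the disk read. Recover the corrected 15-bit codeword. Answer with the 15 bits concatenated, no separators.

001011111100111

s1 (pos 1,3,5,7,9,11,13,15): 0⊕1⊕1⊕1⊕0⊕0⊕1⊕1 = 1
s2 (pos 2,3,6,7,10,11,14,15): 0⊕1⊕1⊕1⊕1⊕0⊕1⊕1 = 0
s4 (pos 4,5,6,7,12,13,14,15): 0⊕1⊕1⊕1⊕0⊕1⊕1⊕1 = 0
s8 (pos 8,9,10,11,12,13,14,15): 1⊕0⊕1⊕0⊕0⊕1⊕1⊕1 = 1
Syndrome s8…s1 = 1001 → error at position 9.
Flip position 9: 001011110100111 → 001011111100111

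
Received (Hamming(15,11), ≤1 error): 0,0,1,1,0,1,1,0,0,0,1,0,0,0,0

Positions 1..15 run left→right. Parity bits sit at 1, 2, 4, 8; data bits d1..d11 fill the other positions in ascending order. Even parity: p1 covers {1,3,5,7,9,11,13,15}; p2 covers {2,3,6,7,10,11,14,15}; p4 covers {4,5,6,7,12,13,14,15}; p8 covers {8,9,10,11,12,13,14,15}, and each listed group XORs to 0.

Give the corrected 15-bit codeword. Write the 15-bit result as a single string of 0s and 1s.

s1 (pos 1,3,5,7,9,11,13,15): 0⊕1⊕0⊕1⊕0⊕1⊕0⊕0 = 1
s2 (pos 2,3,6,7,10,11,14,15): 0⊕1⊕1⊕1⊕0⊕1⊕0⊕0 = 0
s4 (pos 4,5,6,7,12,13,14,15): 1⊕0⊕1⊕1⊕0⊕0⊕0⊕0 = 1
s8 (pos 8,9,10,11,12,13,14,15): 0⊕0⊕0⊕1⊕0⊕0⊕0⊕0 = 1
Syndrome s8…s1 = 1101 → error at position 13.
Flip position 13: 001101100010000 → 001101100010100

001101100010100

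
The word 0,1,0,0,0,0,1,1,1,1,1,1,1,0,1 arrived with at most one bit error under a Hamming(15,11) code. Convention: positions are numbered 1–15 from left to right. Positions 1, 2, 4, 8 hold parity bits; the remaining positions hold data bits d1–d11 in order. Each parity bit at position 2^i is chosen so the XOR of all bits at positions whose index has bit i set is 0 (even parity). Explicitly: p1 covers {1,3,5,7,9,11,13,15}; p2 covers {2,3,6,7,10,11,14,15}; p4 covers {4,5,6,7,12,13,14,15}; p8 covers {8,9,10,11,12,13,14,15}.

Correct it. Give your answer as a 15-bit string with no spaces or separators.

s1 (pos 1,3,5,7,9,11,13,15): 0⊕0⊕0⊕1⊕1⊕1⊕1⊕1 = 1
s2 (pos 2,3,6,7,10,11,14,15): 1⊕0⊕0⊕1⊕1⊕1⊕0⊕1 = 1
s4 (pos 4,5,6,7,12,13,14,15): 0⊕0⊕0⊕1⊕1⊕1⊕0⊕1 = 0
s8 (pos 8,9,10,11,12,13,14,15): 1⊕1⊕1⊕1⊕1⊕1⊕0⊕1 = 1
Syndrome s8…s1 = 1011 → error at position 11.
Flip position 11: 010000111111101 → 010000111101101

010000111101101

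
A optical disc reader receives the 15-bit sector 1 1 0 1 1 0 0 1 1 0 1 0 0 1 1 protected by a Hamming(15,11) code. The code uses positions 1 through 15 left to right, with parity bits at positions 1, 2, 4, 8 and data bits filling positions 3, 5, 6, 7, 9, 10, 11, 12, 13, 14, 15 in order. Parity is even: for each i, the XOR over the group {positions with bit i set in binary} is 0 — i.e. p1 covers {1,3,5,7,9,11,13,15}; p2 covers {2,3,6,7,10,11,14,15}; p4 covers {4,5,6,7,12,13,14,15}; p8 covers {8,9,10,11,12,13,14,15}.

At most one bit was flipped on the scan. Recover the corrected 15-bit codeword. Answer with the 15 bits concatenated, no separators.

s1 (pos 1,3,5,7,9,11,13,15): 1⊕0⊕1⊕0⊕1⊕1⊕0⊕1 = 1
s2 (pos 2,3,6,7,10,11,14,15): 1⊕0⊕0⊕0⊕0⊕1⊕1⊕1 = 0
s4 (pos 4,5,6,7,12,13,14,15): 1⊕1⊕0⊕0⊕0⊕0⊕1⊕1 = 0
s8 (pos 8,9,10,11,12,13,14,15): 1⊕1⊕0⊕1⊕0⊕0⊕1⊕1 = 1
Syndrome s8…s1 = 1001 → error at position 9.
Flip position 9: 110110011010011 → 110110010010011

110110010010011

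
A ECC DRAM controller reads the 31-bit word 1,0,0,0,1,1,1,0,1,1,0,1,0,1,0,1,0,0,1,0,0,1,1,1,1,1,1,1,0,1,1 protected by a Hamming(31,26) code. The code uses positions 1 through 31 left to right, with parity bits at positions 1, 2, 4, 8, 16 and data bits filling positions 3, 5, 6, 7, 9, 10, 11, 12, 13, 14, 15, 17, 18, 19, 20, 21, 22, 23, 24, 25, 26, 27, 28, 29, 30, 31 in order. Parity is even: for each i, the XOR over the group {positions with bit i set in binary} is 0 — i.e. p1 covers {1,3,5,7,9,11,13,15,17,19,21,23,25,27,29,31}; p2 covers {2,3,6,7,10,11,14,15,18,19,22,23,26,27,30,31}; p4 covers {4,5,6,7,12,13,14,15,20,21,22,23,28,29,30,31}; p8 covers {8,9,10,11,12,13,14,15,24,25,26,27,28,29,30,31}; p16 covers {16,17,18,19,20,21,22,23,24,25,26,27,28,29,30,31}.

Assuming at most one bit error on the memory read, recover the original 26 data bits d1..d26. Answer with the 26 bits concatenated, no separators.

01111101010001001111101011

s1 (pos 1,3,5,7,9,11,13,15,17,19,21,23,25,27,29,31): 1⊕0⊕1⊕1⊕1⊕0⊕0⊕0⊕0⊕1⊕0⊕1⊕1⊕1⊕0⊕1 = 1
s2 (pos 2,3,6,7,10,11,14,15,18,19,22,23,26,27,30,31): 0⊕0⊕1⊕1⊕1⊕0⊕1⊕0⊕0⊕1⊕1⊕1⊕1⊕1⊕1⊕1 = 1
s4 (pos 4,5,6,7,12,13,14,15,20,21,22,23,28,29,30,31): 0⊕1⊕1⊕1⊕1⊕0⊕1⊕0⊕0⊕0⊕1⊕1⊕1⊕0⊕1⊕1 = 0
s8 (pos 8,9,10,11,12,13,14,15,24,25,26,27,28,29,30,31): 0⊕1⊕1⊕0⊕1⊕0⊕1⊕0⊕1⊕1⊕1⊕1⊕1⊕0⊕1⊕1 = 1
s16 (pos 16,17,18,19,20,21,22,23,24,25,26,27,28,29,30,31): 1⊕0⊕0⊕1⊕0⊕0⊕1⊕1⊕1⊕1⊕1⊕1⊕1⊕0⊕1⊕1 = 1
Syndrome s16…s1 = 11011 → error at position 27.
Flip position 27: 1000111011010101001001111111011 → 1000111011010101001001111101011
Read data bits from positions 3,5,6,7,9,10,11,12,13,14,15,17,18,19,20,21,22,23,24,25,26,27,28,29,30,31: 01111101010001001111101011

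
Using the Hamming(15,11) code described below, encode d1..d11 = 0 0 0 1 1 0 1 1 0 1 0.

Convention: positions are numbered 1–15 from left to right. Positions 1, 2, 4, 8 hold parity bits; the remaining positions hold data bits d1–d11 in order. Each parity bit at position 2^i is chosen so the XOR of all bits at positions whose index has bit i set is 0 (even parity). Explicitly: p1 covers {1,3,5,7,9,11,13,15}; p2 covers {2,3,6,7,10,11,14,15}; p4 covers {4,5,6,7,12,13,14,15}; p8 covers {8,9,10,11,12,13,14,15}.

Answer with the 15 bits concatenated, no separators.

Place data at non-parity positions: p1 p2 0 p4 0 0 1 p8 1 0 1 1 0 1 0
p1 (pos 1,3,5,7,9,11,13,15): XOR of data positions = 0⊕0⊕1⊕1⊕1⊕0⊕0 = 1
p2 (pos 2,3,6,7,10,11,14,15): XOR of data positions = 0⊕0⊕1⊕0⊕1⊕1⊕0 = 1
p4 (pos 4,5,6,7,12,13,14,15): XOR of data positions = 0⊕0⊕1⊕1⊕0⊕1⊕0 = 1
p8 (pos 8,9,10,11,12,13,14,15): XOR of data positions = 1⊕0⊕1⊕1⊕0⊕1⊕0 = 0
Codeword: 110100101011010

110100101011010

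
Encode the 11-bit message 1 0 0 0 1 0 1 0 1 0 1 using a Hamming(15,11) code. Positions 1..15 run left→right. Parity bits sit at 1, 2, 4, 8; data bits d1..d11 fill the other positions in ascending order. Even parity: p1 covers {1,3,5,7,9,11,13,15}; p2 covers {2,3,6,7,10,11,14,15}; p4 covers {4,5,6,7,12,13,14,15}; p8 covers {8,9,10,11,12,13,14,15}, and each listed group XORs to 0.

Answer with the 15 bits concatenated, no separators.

111000001010101

Place data at non-parity positions: p1 p2 1 p4 0 0 0 p8 1 0 1 0 1 0 1
p1 (pos 1,3,5,7,9,11,13,15): XOR of data positions = 1⊕0⊕0⊕1⊕1⊕1⊕1 = 1
p2 (pos 2,3,6,7,10,11,14,15): XOR of data positions = 1⊕0⊕0⊕0⊕1⊕0⊕1 = 1
p4 (pos 4,5,6,7,12,13,14,15): XOR of data positions = 0⊕0⊕0⊕0⊕1⊕0⊕1 = 0
p8 (pos 8,9,10,11,12,13,14,15): XOR of data positions = 1⊕0⊕1⊕0⊕1⊕0⊕1 = 0
Codeword: 111000001010101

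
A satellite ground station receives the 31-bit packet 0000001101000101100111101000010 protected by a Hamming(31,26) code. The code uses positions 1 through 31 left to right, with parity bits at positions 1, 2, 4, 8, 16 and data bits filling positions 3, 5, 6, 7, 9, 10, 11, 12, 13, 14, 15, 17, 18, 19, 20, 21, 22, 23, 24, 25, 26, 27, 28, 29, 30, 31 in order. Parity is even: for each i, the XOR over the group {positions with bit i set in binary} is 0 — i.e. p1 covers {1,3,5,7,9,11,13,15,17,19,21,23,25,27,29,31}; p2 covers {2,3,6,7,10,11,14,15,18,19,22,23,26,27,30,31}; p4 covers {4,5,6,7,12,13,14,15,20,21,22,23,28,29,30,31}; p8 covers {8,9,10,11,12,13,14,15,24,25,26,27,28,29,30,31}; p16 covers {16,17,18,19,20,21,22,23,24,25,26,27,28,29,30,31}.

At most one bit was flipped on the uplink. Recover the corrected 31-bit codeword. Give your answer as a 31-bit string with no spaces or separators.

s1 (pos 1,3,5,7,9,11,13,15,17,19,21,23,25,27,29,31): 0⊕0⊕0⊕1⊕0⊕0⊕0⊕0⊕1⊕0⊕1⊕1⊕1⊕0⊕0⊕0 = 1
s2 (pos 2,3,6,7,10,11,14,15,18,19,22,23,26,27,30,31): 0⊕0⊕0⊕1⊕1⊕0⊕1⊕0⊕0⊕0⊕1⊕1⊕0⊕0⊕1⊕0 = 0
s4 (pos 4,5,6,7,12,13,14,15,20,21,22,23,28,29,30,31): 0⊕0⊕0⊕1⊕0⊕0⊕1⊕0⊕1⊕1⊕1⊕1⊕0⊕0⊕1⊕0 = 1
s8 (pos 8,9,10,11,12,13,14,15,24,25,26,27,28,29,30,31): 1⊕0⊕1⊕0⊕0⊕0⊕1⊕0⊕0⊕1⊕0⊕0⊕0⊕0⊕1⊕0 = 1
s16 (pos 16,17,18,19,20,21,22,23,24,25,26,27,28,29,30,31): 1⊕1⊕0⊕0⊕1⊕1⊕1⊕1⊕0⊕1⊕0⊕0⊕0⊕0⊕1⊕0 = 0
Syndrome s16…s1 = 01101 → error at position 13.
Flip position 13: 0000001101000101100111101000010 → 0000001101001101100111101000010

0000001101001101100111101000010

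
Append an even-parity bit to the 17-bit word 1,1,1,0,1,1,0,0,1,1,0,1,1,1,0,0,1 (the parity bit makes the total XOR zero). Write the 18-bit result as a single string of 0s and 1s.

XOR of the 17 data bits: 1⊕1⊕1⊕0⊕1⊕1⊕0⊕0⊕1⊕1⊕0⊕1⊕1⊕1⊕0⊕0⊕1 = 1
Parity bit = 1 (so all 18 bits XOR to 0).

111011001101110011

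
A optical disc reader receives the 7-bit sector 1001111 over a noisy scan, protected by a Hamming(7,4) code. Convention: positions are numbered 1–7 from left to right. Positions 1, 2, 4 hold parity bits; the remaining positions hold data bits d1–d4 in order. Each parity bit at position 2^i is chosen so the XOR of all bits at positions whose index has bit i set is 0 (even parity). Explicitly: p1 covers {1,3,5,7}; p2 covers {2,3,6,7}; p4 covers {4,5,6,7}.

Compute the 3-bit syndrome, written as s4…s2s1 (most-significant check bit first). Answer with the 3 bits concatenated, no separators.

001

s1 (pos 1,3,5,7): 1⊕0⊕1⊕1 = 1
s2 (pos 2,3,6,7): 0⊕0⊕1⊕1 = 0
s4 (pos 4,5,6,7): 1⊕1⊕1⊕1 = 0
Syndrome s4…s1 = 001 → error at position 1.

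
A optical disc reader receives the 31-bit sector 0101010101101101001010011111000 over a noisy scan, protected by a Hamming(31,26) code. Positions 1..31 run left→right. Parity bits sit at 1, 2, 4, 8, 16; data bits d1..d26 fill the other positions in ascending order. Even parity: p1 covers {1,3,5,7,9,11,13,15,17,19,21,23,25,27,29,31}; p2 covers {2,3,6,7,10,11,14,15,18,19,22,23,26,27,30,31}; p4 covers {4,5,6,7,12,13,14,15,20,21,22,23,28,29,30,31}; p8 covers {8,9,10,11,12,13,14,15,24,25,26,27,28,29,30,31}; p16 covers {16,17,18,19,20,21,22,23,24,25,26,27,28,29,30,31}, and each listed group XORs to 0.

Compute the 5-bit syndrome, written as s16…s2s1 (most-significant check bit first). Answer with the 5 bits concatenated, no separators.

s1 (pos 1,3,5,7,9,11,13,15,17,19,21,23,25,27,29,31): 0⊕0⊕0⊕0⊕0⊕1⊕1⊕0⊕0⊕1⊕1⊕0⊕1⊕1⊕0⊕0 = 0
s2 (pos 2,3,6,7,10,11,14,15,18,19,22,23,26,27,30,31): 1⊕0⊕1⊕0⊕1⊕1⊕1⊕0⊕0⊕1⊕0⊕0⊕1⊕1⊕0⊕0 = 0
s4 (pos 4,5,6,7,12,13,14,15,20,21,22,23,28,29,30,31): 1⊕0⊕1⊕0⊕0⊕1⊕1⊕0⊕0⊕1⊕0⊕0⊕1⊕0⊕0⊕0 = 0
s8 (pos 8,9,10,11,12,13,14,15,24,25,26,27,28,29,30,31): 1⊕0⊕1⊕1⊕0⊕1⊕1⊕0⊕1⊕1⊕1⊕1⊕1⊕0⊕0⊕0 = 0
s16 (pos 16,17,18,19,20,21,22,23,24,25,26,27,28,29,30,31): 1⊕0⊕0⊕1⊕0⊕1⊕0⊕0⊕1⊕1⊕1⊕1⊕1⊕0⊕0⊕0 = 0
Syndrome s16…s1 = 00000 → no error.

00000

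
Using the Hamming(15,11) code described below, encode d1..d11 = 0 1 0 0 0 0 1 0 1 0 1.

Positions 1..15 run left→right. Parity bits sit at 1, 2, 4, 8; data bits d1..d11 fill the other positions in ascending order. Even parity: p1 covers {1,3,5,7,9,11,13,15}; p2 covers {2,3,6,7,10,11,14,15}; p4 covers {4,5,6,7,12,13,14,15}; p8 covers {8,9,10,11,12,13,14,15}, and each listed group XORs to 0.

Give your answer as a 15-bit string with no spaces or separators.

000110010010101

Place data at non-parity positions: p1 p2 0 p4 1 0 0 p8 0 0 1 0 1 0 1
p1 (pos 1,3,5,7,9,11,13,15): XOR of data positions = 0⊕1⊕0⊕0⊕1⊕1⊕1 = 0
p2 (pos 2,3,6,7,10,11,14,15): XOR of data positions = 0⊕0⊕0⊕0⊕1⊕0⊕1 = 0
p4 (pos 4,5,6,7,12,13,14,15): XOR of data positions = 1⊕0⊕0⊕0⊕1⊕0⊕1 = 1
p8 (pos 8,9,10,11,12,13,14,15): XOR of data positions = 0⊕0⊕1⊕0⊕1⊕0⊕1 = 1
Codeword: 000110010010101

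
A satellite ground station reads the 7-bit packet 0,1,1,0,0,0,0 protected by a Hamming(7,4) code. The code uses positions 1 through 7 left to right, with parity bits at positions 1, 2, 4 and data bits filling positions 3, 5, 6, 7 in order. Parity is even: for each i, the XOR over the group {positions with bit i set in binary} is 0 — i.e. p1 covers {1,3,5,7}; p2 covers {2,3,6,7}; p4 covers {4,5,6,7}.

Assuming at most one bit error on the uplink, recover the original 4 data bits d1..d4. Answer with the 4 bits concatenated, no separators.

s1 (pos 1,3,5,7): 0⊕1⊕0⊕0 = 1
s2 (pos 2,3,6,7): 1⊕1⊕0⊕0 = 0
s4 (pos 4,5,6,7): 0⊕0⊕0⊕0 = 0
Syndrome s4…s1 = 001 → error at position 1.
Flip position 1: 0110000 → 1110000
Read data bits from positions 3,5,6,7: 1000

1000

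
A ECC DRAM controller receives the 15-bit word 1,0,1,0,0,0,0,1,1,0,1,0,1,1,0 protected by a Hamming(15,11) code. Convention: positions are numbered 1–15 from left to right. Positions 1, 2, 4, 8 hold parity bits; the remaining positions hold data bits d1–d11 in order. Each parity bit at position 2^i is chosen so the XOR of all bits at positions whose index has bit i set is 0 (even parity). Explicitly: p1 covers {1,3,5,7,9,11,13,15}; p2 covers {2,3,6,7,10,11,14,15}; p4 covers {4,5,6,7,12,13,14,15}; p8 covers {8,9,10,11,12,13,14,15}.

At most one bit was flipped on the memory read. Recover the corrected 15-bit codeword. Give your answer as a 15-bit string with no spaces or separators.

101000011000110

s1 (pos 1,3,5,7,9,11,13,15): 1⊕1⊕0⊕0⊕1⊕1⊕1⊕0 = 1
s2 (pos 2,3,6,7,10,11,14,15): 0⊕1⊕0⊕0⊕0⊕1⊕1⊕0 = 1
s4 (pos 4,5,6,7,12,13,14,15): 0⊕0⊕0⊕0⊕0⊕1⊕1⊕0 = 0
s8 (pos 8,9,10,11,12,13,14,15): 1⊕1⊕0⊕1⊕0⊕1⊕1⊕0 = 1
Syndrome s8…s1 = 1011 → error at position 11.
Flip position 11: 101000011010110 → 101000011000110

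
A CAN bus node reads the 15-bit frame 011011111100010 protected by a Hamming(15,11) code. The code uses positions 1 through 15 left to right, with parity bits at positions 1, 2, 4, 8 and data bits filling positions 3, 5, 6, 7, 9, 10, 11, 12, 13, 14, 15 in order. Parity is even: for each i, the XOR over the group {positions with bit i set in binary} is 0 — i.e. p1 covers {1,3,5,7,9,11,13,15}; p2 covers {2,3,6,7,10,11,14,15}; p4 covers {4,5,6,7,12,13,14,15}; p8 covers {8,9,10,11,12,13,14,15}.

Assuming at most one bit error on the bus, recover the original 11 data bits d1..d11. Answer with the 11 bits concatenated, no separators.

11111100010

s1 (pos 1,3,5,7,9,11,13,15): 0⊕1⊕1⊕1⊕1⊕0⊕0⊕0 = 0
s2 (pos 2,3,6,7,10,11,14,15): 1⊕1⊕1⊕1⊕1⊕0⊕1⊕0 = 0
s4 (pos 4,5,6,7,12,13,14,15): 0⊕1⊕1⊕1⊕0⊕0⊕1⊕0 = 0
s8 (pos 8,9,10,11,12,13,14,15): 1⊕1⊕1⊕0⊕0⊕0⊕1⊕0 = 0
Syndrome s8…s1 = 0000 → no error.
Read data bits from positions 3,5,6,7,9,10,11,12,13,14,15: 11111100010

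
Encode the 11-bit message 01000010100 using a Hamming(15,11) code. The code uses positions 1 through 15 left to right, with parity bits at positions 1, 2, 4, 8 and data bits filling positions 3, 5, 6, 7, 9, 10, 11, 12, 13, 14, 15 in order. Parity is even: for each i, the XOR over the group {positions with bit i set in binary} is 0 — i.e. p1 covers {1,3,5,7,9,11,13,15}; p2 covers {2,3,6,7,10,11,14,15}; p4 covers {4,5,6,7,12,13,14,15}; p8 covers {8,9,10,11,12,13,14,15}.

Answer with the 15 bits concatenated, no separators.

110010000010100

Place data at non-parity positions: p1 p2 0 p4 1 0 0 p8 0 0 1 0 1 0 0
p1 (pos 1,3,5,7,9,11,13,15): XOR of data positions = 0⊕1⊕0⊕0⊕1⊕1⊕0 = 1
p2 (pos 2,3,6,7,10,11,14,15): XOR of data positions = 0⊕0⊕0⊕0⊕1⊕0⊕0 = 1
p4 (pos 4,5,6,7,12,13,14,15): XOR of data positions = 1⊕0⊕0⊕0⊕1⊕0⊕0 = 0
p8 (pos 8,9,10,11,12,13,14,15): XOR of data positions = 0⊕0⊕1⊕0⊕1⊕0⊕0 = 0
Codeword: 110010000010100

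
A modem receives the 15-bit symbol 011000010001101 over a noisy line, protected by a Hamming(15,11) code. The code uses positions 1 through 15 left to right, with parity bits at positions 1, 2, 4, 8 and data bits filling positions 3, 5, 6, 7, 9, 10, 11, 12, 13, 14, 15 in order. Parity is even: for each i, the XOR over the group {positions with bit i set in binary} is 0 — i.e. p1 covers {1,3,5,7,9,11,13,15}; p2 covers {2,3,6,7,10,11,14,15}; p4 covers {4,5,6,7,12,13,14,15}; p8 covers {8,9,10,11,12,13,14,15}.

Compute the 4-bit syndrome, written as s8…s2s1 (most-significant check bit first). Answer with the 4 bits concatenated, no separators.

s1 (pos 1,3,5,7,9,11,13,15): 0⊕1⊕0⊕0⊕0⊕0⊕1⊕1 = 1
s2 (pos 2,3,6,7,10,11,14,15): 1⊕1⊕0⊕0⊕0⊕0⊕0⊕1 = 1
s4 (pos 4,5,6,7,12,13,14,15): 0⊕0⊕0⊕0⊕1⊕1⊕0⊕1 = 1
s8 (pos 8,9,10,11,12,13,14,15): 1⊕0⊕0⊕0⊕1⊕1⊕0⊕1 = 0
Syndrome s8…s1 = 0111 → error at position 7.

0111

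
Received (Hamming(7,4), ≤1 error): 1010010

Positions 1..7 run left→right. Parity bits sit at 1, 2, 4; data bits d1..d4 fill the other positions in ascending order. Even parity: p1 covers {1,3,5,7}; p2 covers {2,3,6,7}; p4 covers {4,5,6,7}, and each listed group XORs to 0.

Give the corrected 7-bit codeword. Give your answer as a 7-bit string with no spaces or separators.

s1 (pos 1,3,5,7): 1⊕1⊕0⊕0 = 0
s2 (pos 2,3,6,7): 0⊕1⊕1⊕0 = 0
s4 (pos 4,5,6,7): 0⊕0⊕1⊕0 = 1
Syndrome s4…s1 = 100 → error at position 4.
Flip position 4: 1010010 → 1011010

1011010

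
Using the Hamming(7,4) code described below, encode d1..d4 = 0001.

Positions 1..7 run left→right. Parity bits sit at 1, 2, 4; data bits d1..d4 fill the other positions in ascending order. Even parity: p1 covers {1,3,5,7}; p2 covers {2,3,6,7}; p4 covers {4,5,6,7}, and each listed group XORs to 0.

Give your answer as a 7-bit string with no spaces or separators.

1101001

Place data at non-parity positions: p1 p2 0 p4 0 0 1
p1 (pos 1,3,5,7): XOR of data positions = 0⊕0⊕1 = 1
p2 (pos 2,3,6,7): XOR of data positions = 0⊕0⊕1 = 1
p4 (pos 4,5,6,7): XOR of data positions = 0⊕0⊕1 = 1
Codeword: 1101001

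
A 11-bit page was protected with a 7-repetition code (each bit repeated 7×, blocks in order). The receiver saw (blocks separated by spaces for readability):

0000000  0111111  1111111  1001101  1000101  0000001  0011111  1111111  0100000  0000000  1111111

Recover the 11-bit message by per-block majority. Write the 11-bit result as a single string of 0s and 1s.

01110011001

Block 1 (0000000): 0 ones → 0
Block 2 (0111111): 6 ones → 1
Block 3 (1111111): 7 ones → 1
Block 4 (1001101): 4 ones → 1
Block 5 (1000101): 3 ones → 0
Block 6 (0000001): 1 one → 0
Block 7 (0011111): 5 ones → 1
Block 8 (1111111): 7 ones → 1
Block 9 (0100000): 1 one → 0
Block 10 (0000000): 0 ones → 0
Block 11 (1111111): 7 ones → 1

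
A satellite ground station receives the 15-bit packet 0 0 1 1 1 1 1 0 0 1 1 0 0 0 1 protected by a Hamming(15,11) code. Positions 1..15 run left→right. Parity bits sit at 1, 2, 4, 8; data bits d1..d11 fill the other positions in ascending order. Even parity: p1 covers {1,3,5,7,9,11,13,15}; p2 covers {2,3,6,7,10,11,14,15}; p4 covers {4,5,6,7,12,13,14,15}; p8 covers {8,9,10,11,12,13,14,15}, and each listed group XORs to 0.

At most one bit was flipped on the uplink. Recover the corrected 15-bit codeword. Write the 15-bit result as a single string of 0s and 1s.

001111100110101

s1 (pos 1,3,5,7,9,11,13,15): 0⊕1⊕1⊕1⊕0⊕1⊕0⊕1 = 1
s2 (pos 2,3,6,7,10,11,14,15): 0⊕1⊕1⊕1⊕1⊕1⊕0⊕1 = 0
s4 (pos 4,5,6,7,12,13,14,15): 1⊕1⊕1⊕1⊕0⊕0⊕0⊕1 = 1
s8 (pos 8,9,10,11,12,13,14,15): 0⊕0⊕1⊕1⊕0⊕0⊕0⊕1 = 1
Syndrome s8…s1 = 1101 → error at position 13.
Flip position 13: 001111100110001 → 001111100110101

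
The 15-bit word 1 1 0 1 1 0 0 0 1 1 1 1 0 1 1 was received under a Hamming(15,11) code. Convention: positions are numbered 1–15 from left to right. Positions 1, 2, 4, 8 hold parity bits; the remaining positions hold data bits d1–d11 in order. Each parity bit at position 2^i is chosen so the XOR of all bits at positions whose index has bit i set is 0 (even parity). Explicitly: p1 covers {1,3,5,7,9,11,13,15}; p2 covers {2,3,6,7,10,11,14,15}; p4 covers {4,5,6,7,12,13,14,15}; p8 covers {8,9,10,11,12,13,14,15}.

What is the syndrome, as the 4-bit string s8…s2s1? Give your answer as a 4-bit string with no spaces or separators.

0111

s1 (pos 1,3,5,7,9,11,13,15): 1⊕0⊕1⊕0⊕1⊕1⊕0⊕1 = 1
s2 (pos 2,3,6,7,10,11,14,15): 1⊕0⊕0⊕0⊕1⊕1⊕1⊕1 = 1
s4 (pos 4,5,6,7,12,13,14,15): 1⊕1⊕0⊕0⊕1⊕0⊕1⊕1 = 1
s8 (pos 8,9,10,11,12,13,14,15): 0⊕1⊕1⊕1⊕1⊕0⊕1⊕1 = 0
Syndrome s8…s1 = 0111 → error at position 7.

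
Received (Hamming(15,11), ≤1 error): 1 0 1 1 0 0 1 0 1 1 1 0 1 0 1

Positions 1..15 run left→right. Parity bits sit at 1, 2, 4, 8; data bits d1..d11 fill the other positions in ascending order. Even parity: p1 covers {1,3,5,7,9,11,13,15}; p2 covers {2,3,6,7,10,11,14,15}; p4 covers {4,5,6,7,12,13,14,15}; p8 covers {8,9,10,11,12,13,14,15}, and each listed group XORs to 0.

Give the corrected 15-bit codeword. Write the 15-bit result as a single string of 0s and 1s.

s1 (pos 1,3,5,7,9,11,13,15): 1⊕1⊕0⊕1⊕1⊕1⊕1⊕1 = 1
s2 (pos 2,3,6,7,10,11,14,15): 0⊕1⊕0⊕1⊕1⊕1⊕0⊕1 = 1
s4 (pos 4,5,6,7,12,13,14,15): 1⊕0⊕0⊕1⊕0⊕1⊕0⊕1 = 0
s8 (pos 8,9,10,11,12,13,14,15): 0⊕1⊕1⊕1⊕0⊕1⊕0⊕1 = 1
Syndrome s8…s1 = 1011 → error at position 11.
Flip position 11: 101100101110101 → 101100101100101

101100101100101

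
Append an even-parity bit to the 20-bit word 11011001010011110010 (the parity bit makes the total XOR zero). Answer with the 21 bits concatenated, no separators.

110110010100111100101

XOR of the 20 data bits: 1⊕1⊕0⊕1⊕1⊕0⊕0⊕1⊕0⊕1⊕0⊕0⊕1⊕1⊕1⊕1⊕0⊕0⊕1⊕0 = 1
Parity bit = 1 (so all 21 bits XOR to 0).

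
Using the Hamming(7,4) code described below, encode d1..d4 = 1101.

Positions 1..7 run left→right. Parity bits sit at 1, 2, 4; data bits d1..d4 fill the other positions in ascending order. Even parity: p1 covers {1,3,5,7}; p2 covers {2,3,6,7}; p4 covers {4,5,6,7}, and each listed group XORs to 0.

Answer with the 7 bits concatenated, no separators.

1010101

Place data at non-parity positions: p1 p2 1 p4 1 0 1
p1 (pos 1,3,5,7): XOR of data positions = 1⊕1⊕1 = 1
p2 (pos 2,3,6,7): XOR of data positions = 1⊕0⊕1 = 0
p4 (pos 4,5,6,7): XOR of data positions = 1⊕0⊕1 = 0
Codeword: 1010101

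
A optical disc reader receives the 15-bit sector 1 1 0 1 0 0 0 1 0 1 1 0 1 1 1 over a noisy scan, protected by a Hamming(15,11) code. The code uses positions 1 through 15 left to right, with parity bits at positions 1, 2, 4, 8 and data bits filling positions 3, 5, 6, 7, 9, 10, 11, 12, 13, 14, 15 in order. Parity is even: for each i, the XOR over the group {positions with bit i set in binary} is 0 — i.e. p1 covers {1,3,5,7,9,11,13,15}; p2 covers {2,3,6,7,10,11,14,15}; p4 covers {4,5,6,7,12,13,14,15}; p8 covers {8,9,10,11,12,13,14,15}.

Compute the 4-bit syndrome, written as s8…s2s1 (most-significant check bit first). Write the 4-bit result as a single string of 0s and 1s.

0010

s1 (pos 1,3,5,7,9,11,13,15): 1⊕0⊕0⊕0⊕0⊕1⊕1⊕1 = 0
s2 (pos 2,3,6,7,10,11,14,15): 1⊕0⊕0⊕0⊕1⊕1⊕1⊕1 = 1
s4 (pos 4,5,6,7,12,13,14,15): 1⊕0⊕0⊕0⊕0⊕1⊕1⊕1 = 0
s8 (pos 8,9,10,11,12,13,14,15): 1⊕0⊕1⊕1⊕0⊕1⊕1⊕1 = 0
Syndrome s8…s1 = 0010 → error at position 2.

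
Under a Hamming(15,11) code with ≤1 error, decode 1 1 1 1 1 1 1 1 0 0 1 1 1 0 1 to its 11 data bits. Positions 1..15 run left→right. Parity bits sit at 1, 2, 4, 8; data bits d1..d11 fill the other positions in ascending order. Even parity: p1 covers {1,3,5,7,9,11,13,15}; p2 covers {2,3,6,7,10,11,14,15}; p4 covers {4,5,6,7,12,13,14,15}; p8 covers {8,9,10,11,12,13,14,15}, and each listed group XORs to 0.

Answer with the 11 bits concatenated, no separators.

s1 (pos 1,3,5,7,9,11,13,15): 1⊕1⊕1⊕1⊕0⊕1⊕1⊕1 = 1
s2 (pos 2,3,6,7,10,11,14,15): 1⊕1⊕1⊕1⊕0⊕1⊕0⊕1 = 0
s4 (pos 4,5,6,7,12,13,14,15): 1⊕1⊕1⊕1⊕1⊕1⊕0⊕1 = 1
s8 (pos 8,9,10,11,12,13,14,15): 1⊕0⊕0⊕1⊕1⊕1⊕0⊕1 = 1
Syndrome s8…s1 = 1101 → error at position 13.
Flip position 13: 111111110011101 → 111111110011001
Read data bits from positions 3,5,6,7,9,10,11,12,13,14,15: 11110011001

11110011001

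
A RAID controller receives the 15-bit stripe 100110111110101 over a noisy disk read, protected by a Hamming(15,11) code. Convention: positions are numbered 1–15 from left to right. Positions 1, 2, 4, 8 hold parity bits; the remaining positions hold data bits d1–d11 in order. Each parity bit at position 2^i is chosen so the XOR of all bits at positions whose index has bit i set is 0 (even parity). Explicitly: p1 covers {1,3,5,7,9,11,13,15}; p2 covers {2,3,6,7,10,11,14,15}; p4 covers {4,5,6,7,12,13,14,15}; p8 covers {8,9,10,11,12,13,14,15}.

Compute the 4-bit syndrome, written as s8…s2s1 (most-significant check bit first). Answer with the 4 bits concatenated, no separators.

s1 (pos 1,3,5,7,9,11,13,15): 1⊕0⊕1⊕1⊕1⊕1⊕1⊕1 = 1
s2 (pos 2,3,6,7,10,11,14,15): 0⊕0⊕0⊕1⊕1⊕1⊕0⊕1 = 0
s4 (pos 4,5,6,7,12,13,14,15): 1⊕1⊕0⊕1⊕0⊕1⊕0⊕1 = 1
s8 (pos 8,9,10,11,12,13,14,15): 1⊕1⊕1⊕1⊕0⊕1⊕0⊕1 = 0
Syndrome s8…s1 = 0101 → error at position 5.

0101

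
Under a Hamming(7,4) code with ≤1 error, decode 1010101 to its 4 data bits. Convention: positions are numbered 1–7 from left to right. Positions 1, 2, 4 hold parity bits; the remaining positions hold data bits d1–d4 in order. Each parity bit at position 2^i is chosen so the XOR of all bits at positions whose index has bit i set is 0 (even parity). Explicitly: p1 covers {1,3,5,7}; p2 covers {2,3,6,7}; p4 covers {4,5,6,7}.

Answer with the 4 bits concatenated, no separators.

s1 (pos 1,3,5,7): 1⊕1⊕1⊕1 = 0
s2 (pos 2,3,6,7): 0⊕1⊕0⊕1 = 0
s4 (pos 4,5,6,7): 0⊕1⊕0⊕1 = 0
Syndrome s4…s1 = 000 → no error.
Read data bits from positions 3,5,6,7: 1101

1101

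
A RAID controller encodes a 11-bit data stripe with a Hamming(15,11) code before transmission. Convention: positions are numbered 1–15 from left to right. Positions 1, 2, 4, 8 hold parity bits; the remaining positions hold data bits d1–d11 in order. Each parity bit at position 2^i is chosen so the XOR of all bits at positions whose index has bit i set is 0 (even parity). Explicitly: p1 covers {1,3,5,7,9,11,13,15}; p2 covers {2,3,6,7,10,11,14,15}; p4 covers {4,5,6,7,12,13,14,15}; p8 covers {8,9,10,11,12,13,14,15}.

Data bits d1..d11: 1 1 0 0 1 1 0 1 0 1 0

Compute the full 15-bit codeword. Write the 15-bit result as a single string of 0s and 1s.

Place data at non-parity positions: p1 p2 1 p4 1 0 0 p8 1 1 0 1 0 1 0
p1 (pos 1,3,5,7,9,11,13,15): XOR of data positions = 1⊕1⊕0⊕1⊕0⊕0⊕0 = 1
p2 (pos 2,3,6,7,10,11,14,15): XOR of data positions = 1⊕0⊕0⊕1⊕0⊕1⊕0 = 1
p4 (pos 4,5,6,7,12,13,14,15): XOR of data positions = 1⊕0⊕0⊕1⊕0⊕1⊕0 = 1
p8 (pos 8,9,10,11,12,13,14,15): XOR of data positions = 1⊕1⊕0⊕1⊕0⊕1⊕0 = 0
Codeword: 111110001101010

111110001101010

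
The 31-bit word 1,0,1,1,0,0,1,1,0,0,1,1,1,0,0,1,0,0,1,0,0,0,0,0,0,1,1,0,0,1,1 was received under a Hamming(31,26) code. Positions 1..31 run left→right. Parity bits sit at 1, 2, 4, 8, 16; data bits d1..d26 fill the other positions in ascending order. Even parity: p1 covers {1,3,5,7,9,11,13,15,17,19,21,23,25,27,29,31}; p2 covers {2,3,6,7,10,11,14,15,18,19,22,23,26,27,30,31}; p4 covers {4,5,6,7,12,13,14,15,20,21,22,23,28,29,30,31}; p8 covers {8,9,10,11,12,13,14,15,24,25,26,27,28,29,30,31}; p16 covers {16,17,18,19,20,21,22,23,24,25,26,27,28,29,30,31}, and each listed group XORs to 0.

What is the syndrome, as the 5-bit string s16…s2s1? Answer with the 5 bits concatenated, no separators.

s1 (pos 1,3,5,7,9,11,13,15,17,19,21,23,25,27,29,31): 1⊕1⊕0⊕1⊕0⊕1⊕1⊕0⊕0⊕1⊕0⊕0⊕0⊕1⊕0⊕1 = 0
s2 (pos 2,3,6,7,10,11,14,15,18,19,22,23,26,27,30,31): 0⊕1⊕0⊕1⊕0⊕1⊕0⊕0⊕0⊕1⊕0⊕0⊕1⊕1⊕1⊕1 = 0
s4 (pos 4,5,6,7,12,13,14,15,20,21,22,23,28,29,30,31): 1⊕0⊕0⊕1⊕1⊕1⊕0⊕0⊕0⊕0⊕0⊕0⊕0⊕0⊕1⊕1 = 0
s8 (pos 8,9,10,11,12,13,14,15,24,25,26,27,28,29,30,31): 1⊕0⊕0⊕1⊕1⊕1⊕0⊕0⊕0⊕0⊕1⊕1⊕0⊕0⊕1⊕1 = 0
s16 (pos 16,17,18,19,20,21,22,23,24,25,26,27,28,29,30,31): 1⊕0⊕0⊕1⊕0⊕0⊕0⊕0⊕0⊕0⊕1⊕1⊕0⊕0⊕1⊕1 = 0
Syndrome s16…s1 = 00000 → no error.

00000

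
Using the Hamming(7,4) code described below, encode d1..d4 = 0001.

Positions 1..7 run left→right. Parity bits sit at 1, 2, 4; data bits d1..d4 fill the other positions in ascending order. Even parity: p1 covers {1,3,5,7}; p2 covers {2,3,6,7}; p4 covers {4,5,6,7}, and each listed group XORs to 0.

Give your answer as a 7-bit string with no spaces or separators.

1101001

Place data at non-parity positions: p1 p2 0 p4 0 0 1
p1 (pos 1,3,5,7): XOR of data positions = 0⊕0⊕1 = 1
p2 (pos 2,3,6,7): XOR of data positions = 0⊕0⊕1 = 1
p4 (pos 4,5,6,7): XOR of data positions = 0⊕0⊕1 = 1
Codeword: 1101001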